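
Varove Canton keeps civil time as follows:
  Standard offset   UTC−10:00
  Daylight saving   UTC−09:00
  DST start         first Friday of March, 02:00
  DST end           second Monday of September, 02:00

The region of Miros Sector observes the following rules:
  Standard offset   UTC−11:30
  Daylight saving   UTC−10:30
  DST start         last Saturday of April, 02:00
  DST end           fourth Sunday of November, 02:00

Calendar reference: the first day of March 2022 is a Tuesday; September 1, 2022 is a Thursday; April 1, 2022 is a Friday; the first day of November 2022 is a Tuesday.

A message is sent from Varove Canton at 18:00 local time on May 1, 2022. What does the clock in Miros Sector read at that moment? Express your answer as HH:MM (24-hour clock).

16:30

1 March 2022 is a Tuesday, so the first Friday is March 4.
1 September 2022 is a Thursday, so the first Monday is September 5 and the second is September 12.
Daylight saving runs 4 March – 12 September; May 1, 2022 is inside that window, so Varove Canton is at UTC−09:00.
18:00 Varove Canton + 9h = 03:00 UTC (rolling into the next day, 2 May 2022).
1 April 2022 is a Friday, so Saturdays fall on 2, 9, 16, 23, 30; the last is April 30.
1 November 2022 is a Tuesday, so the first Sunday is November 6 and the fourth is November 27.
At the standard offset (UTC−11:30), 03:00 UTC − 11h30m = 15:30 Miros Sector standard time (rolling into the previous day, 1 May 2022).
The standard-time date in Miros Sector, May 1, 2022, lies within the daylight-saving period (30 April – 27 November), so Miros Sector is on daylight time, UTC−10:30.
03:00 UTC − 10h30m = 16:30 Miros Sector (rolling into the previous day, 1 May 2022).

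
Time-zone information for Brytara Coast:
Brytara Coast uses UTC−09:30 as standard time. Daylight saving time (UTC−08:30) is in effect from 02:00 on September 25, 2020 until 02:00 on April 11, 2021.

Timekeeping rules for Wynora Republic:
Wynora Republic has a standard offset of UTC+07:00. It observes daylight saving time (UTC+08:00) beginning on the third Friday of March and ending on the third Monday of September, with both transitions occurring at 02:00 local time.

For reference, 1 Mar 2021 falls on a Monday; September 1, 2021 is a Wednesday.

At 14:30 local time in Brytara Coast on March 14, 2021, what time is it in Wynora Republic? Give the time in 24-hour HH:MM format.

06:00

March 14, 2021 falls between 25 September 2020 and 11 April 2021, so daylight saving is in effect and Brytara Coast is at UTC−08:30.
14:30 Brytara Coast + 8h30m = 23:00 UTC.
1 March 2021 is a Monday, so the first Friday is March 5 and the third is March 19.
1 September 2021 is a Wednesday, so the first Monday is September 6 and the third is September 20.
At the standard offset (UTC+07:00), 23:00 UTC + 7h = 06:00 Wynora Republic standard time (rolling into the next day, 15 March 2021).
Daylight saving runs 19 March – 20 September; the standard-time date in Wynora Republic, March 15, 2021, is outside that window, so Wynora Republic is on standard time at UTC+07:00.
23:00 UTC + 7h = 06:00 Wynora Republic (rolling into the next day, 15 March 2021).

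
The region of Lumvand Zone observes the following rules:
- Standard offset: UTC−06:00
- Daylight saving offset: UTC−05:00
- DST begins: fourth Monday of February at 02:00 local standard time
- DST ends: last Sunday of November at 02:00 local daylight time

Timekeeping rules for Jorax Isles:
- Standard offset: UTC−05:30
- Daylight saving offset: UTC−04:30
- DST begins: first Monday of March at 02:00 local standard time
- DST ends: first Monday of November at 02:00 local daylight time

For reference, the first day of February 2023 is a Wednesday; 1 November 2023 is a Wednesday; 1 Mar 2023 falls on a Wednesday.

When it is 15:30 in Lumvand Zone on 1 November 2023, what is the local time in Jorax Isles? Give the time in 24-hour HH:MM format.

1 February 2023 is a Wednesday, so the first Monday is February 6 and the fourth is February 27.
1 November 2023 is a Wednesday, so Sundays fall on 5, 12, 19, 26; the last is November 26.
1 November 2023 lies within the daylight-saving period (27 February – 26 November), so Lumvand Zone is on daylight time, UTC−05:00.
15:30 Lumvand Zone + 5h = 20:30 UTC.
1 March 2023 is a Wednesday, so the first Monday is March 6.
1 November 2023 is a Wednesday, so the first Monday is November 6.
At the standard offset (UTC−05:30), 20:30 UTC − 5h30m = 15:00 Jorax Isles standard time.
Daylight saving runs 6 March – 6 November; the standard-time date in Jorax Isles, 1 November 2023, is inside that window, so Jorax Isles is at UTC−04:30.
20:30 UTC − 4h30m = 16:00 Jorax Isles.

16:00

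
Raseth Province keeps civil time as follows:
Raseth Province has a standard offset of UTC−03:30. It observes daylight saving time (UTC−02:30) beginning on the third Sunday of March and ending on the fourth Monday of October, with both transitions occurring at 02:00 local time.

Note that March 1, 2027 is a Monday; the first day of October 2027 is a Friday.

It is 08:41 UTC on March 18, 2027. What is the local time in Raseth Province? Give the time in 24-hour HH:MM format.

1 March 2027 is a Monday, so the first Sunday is March 7 and the third is March 21.
1 October 2027 is a Friday, so the first Monday is October 4 and the fourth is October 25.
At the standard offset (UTC−03:30), 08:41 UTC − 3h30m = 05:11 Raseth Province standard time.
The standard-time date in Raseth Province, March 18, 2027, does not fall between 21 March and 25 October, so daylight saving is not in effect and Raseth Province is at UTC−03:30.
08:41 UTC − 3h30m = 05:11 local.

05:11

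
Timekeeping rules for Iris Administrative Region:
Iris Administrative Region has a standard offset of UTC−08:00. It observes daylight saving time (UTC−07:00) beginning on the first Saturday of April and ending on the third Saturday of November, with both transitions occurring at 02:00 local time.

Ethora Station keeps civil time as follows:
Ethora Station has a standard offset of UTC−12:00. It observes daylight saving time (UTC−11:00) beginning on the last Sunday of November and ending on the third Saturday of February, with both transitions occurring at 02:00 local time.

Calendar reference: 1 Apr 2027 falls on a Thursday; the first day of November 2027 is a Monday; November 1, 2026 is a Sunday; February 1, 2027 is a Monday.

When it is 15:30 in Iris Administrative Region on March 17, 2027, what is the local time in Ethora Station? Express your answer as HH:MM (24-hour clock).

11:30

1 April 2027 is a Thursday, so the first Saturday is April 3.
1 November 2027 is a Monday, so the first Saturday is November 6 and the third is November 20.
Daylight saving runs 3 April – 20 November; March 17, 2027 is outside that window, so Iris Administrative Region is on standard time at UTC−08:00.
15:30 Iris Administrative Region + 8h = 23:30 UTC.
1 November 2026 is a Sunday, so Sundays fall on 1, 8, 15, 22, 29; the last is November 29.
1 February 2027 is a Monday, so the first Saturday is February 6 and the third is February 20.
At the standard offset (UTC−12:00), 23:30 UTC − 12h = 11:30 Ethora Station standard time.
The standard-time date in Ethora Station, March 17, 2027, does not fall between 29 November 2026 and 20 February 2027, so daylight saving is not in effect and Ethora Station is at UTC−12:00.
23:30 UTC − 12h = 11:30 Ethora Station.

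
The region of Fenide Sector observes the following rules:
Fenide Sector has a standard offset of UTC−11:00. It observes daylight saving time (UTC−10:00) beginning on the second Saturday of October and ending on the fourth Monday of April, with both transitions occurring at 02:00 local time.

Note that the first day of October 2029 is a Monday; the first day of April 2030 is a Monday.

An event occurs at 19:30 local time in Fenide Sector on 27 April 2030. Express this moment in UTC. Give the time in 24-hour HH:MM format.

1 October 2029 is a Monday, so the first Saturday is October 6 and the second is October 13.
1 April 2030 is a Monday, so the first Monday is April 1 and the fourth is April 22.
27 April 2030 does not fall between 13 October 2029 and 22 April 2030, so daylight saving is not in effect and Fenide Sector is at UTC−11:00.
19:30 local + 11h = 06:30 UTC (rolling into the next day, 28 April 2030).

06:30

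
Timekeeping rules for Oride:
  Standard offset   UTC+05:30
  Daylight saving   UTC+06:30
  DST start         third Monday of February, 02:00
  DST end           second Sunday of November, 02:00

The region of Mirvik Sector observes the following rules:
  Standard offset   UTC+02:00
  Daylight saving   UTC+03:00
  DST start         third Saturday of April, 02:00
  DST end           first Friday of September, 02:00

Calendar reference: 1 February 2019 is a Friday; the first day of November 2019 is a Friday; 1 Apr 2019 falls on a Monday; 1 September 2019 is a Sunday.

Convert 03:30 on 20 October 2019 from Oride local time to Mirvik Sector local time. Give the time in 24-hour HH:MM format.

1 February 2019 is a Friday, so the first Monday is February 4 and the third is February 18.
1 November 2019 is a Friday, so the first Sunday is November 3 and the second is November 10.
Daylight saving runs 18 February – 10 November; 20 October 2019 is inside that window, so Oride is at UTC+06:30.
03:30 Oride − 6h30m = 21:00 UTC (rolling into the previous day, 19 October 2019).
1 April 2019 is a Monday, so the first Saturday is April 6 and the third is April 20.
1 September 2019 is a Sunday, so the first Friday is September 6.
At the standard offset (UTC+02:00), 21:00 UTC + 2h = 23:00 Mirvik Sector standard time.
The standard-time date in Mirvik Sector, 19 October 2019, does not fall between 20 April and 6 September, so daylight saving is not in effect and Mirvik Sector is at UTC+02:00.
21:00 UTC + 2h = 23:00 Mirvik Sector.

23:00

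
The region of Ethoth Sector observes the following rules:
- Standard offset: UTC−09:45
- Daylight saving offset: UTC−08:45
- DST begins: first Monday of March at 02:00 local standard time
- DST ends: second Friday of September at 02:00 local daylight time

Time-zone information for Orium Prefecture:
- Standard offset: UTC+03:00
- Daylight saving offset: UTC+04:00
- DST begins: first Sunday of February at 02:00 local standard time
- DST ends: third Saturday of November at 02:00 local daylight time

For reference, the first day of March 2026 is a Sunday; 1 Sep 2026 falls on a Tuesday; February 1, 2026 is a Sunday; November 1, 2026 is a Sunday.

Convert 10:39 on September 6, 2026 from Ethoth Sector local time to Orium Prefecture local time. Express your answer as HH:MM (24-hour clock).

23:24

1 March 2026 is a Sunday, so the first Monday is March 2.
1 September 2026 is a Tuesday, so the first Friday is September 4 and the second is September 11.
September 6, 2026 falls between 2 March and 11 September, so daylight saving is in effect and Ethoth Sector is at UTC−08:45.
10:39 Ethoth Sector + 8h45m = 19:24 UTC.
1 February 2026 is a Sunday, so the first Sunday is February 1.
1 November 2026 is a Sunday, so the first Saturday is November 7 and the third is November 21.
At the standard offset (UTC+03:00), 19:24 UTC + 3h = 22:24 Orium Prefecture standard time.
Daylight saving runs 1 February – 21 November; the standard-time date in Orium Prefecture, September 6, 2026, is inside that window, so Orium Prefecture is at UTC+04:00.
19:24 UTC + 4h = 23:24 Orium Prefecture.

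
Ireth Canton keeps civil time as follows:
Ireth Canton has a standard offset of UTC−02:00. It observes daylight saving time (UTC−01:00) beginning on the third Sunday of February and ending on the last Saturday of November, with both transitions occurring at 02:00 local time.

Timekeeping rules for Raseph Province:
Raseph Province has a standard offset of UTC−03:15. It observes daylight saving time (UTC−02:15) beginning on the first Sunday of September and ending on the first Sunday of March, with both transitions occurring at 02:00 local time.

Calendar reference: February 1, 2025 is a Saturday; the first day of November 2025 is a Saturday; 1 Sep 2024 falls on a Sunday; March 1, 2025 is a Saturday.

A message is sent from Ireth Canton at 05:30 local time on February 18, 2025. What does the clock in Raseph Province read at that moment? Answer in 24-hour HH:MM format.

1 February 2025 is a Saturday, so the first Sunday is February 2 and the third is February 16.
1 November 2025 is a Saturday, so Saturdays fall on 1, 8, 15, 22, 29; the last is November 29.
February 18, 2025 falls between 16 February and 29 November, so daylight saving is in effect and Ireth Canton is at UTC−01:00.
05:30 Ireth Canton + 1h = 06:30 UTC.
1 September 2024 is a Sunday, so the first Sunday is September 1.
1 March 2025 is a Saturday, so the first Sunday is March 2.
At the standard offset (UTC−03:15), 06:30 UTC − 3h15m = 03:15 Raseph Province standard time.
Daylight saving runs 1 September 2024 – 2 March 2025; the standard-time date in Raseph Province, February 18, 2025, is inside that window, so Raseph Province is at UTC−02:15.
06:30 UTC − 2h15m = 04:15 Raseph Province.

04:15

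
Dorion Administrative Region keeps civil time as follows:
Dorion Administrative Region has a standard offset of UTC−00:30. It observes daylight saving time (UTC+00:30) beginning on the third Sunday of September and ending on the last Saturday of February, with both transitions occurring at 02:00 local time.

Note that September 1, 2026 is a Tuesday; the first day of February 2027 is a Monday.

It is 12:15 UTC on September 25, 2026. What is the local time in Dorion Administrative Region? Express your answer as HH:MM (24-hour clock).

12:45

1 September 2026 is a Tuesday, so the first Sunday is September 6 and the third is September 20.
1 February 2027 is a Monday, so Saturdays fall on 6, 13, 20, 27; the last is February 27.
At the standard offset (UTC−00:30), 12:15 UTC − 0h30m = 11:45 Dorion Administrative Region standard time.
Daylight saving runs 20 September 2026 – 27 February 2027; the standard-time date in Dorion Administrative Region, September 25, 2026, is inside that window, so Dorion Administrative Region is at UTC+00:30.
12:15 UTC + 0h30m = 12:45 local.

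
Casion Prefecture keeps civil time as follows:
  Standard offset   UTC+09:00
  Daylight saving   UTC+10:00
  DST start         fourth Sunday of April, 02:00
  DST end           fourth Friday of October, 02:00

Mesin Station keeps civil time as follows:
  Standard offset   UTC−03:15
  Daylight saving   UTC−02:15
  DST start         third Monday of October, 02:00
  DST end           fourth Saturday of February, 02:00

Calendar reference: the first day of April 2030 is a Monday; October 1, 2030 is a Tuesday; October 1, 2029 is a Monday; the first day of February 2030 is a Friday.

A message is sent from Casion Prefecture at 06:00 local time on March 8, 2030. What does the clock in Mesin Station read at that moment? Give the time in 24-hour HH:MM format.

1 April 2030 is a Monday, so the first Sunday is April 7 and the fourth is April 28.
1 October 2030 is a Tuesday, so the first Friday is October 4 and the fourth is October 25.
March 8, 2030 does not fall between 28 April and 25 October, so daylight saving is not in effect and Casion Prefecture is at UTC+09:00.
06:00 Casion Prefecture − 9h = 21:00 UTC (rolling into the previous day, 7 March 2030).
1 October 2029 is a Monday, so the first Monday is October 1 and the third is October 15.
1 February 2030 is a Friday, so the first Saturday is February 2 and the fourth is February 23.
At the standard offset (UTC−03:15), 21:00 UTC − 3h15m = 17:45 Mesin Station standard time.
The standard-time date in Mesin Station, March 7, 2030, is outside the daylight-saving period (15 October 2029 – 23 February 2030), so Mesin Station is on standard time, UTC−03:15.
21:00 UTC − 3h15m = 17:45 Mesin Station.

17:45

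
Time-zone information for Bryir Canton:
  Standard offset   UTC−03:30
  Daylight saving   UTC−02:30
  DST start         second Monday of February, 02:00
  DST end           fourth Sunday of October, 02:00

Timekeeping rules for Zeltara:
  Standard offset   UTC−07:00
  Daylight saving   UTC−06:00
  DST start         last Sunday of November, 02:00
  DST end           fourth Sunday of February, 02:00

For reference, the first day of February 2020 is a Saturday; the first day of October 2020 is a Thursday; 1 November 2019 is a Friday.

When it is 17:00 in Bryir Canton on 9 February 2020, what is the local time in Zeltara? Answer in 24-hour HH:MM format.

1 February 2020 is a Saturday, so the first Monday is February 3 and the second is February 10.
1 October 2020 is a Thursday, so the first Sunday is October 4 and the fourth is October 25.
Daylight saving runs 10 February – 25 October; 9 February 2020 is outside that window, so Bryir Canton is on standard time at UTC−03:30.
17:00 Bryir Canton + 3h30m = 20:30 UTC.
1 November 2019 is a Friday, so Sundays fall on 3, 10, 17, 24; the last is November 24.
1 February 2020 is a Saturday, so the first Sunday is February 2 and the fourth is February 23.
At the standard offset (UTC−07:00), 20:30 UTC − 7h = 13:30 Zeltara standard time.
Daylight saving runs 24 November 2019 – 23 February 2020; the standard-time date in Zeltara, 9 February 2020, is inside that window, so Zeltara is at UTC−06:00.
20:30 UTC − 6h = 14:30 Zeltara.

14:30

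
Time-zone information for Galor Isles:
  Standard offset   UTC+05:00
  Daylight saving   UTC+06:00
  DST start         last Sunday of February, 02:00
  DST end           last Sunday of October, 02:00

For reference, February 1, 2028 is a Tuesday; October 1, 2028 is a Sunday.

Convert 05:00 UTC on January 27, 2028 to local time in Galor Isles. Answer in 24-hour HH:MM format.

10:00

1 February 2028 is a Tuesday, so Sundays fall on 6, 13, 20, 27; the last is February 27.
1 October 2028 is a Sunday, so Sundays fall on 1, 8, 15, 22, 29; the last is October 29.
At the standard offset (UTC+05:00), 05:00 UTC + 5h = 10:00 Galor Isles standard time.
Daylight saving runs 27 February – 29 October; the standard-time date in Galor Isles, January 27, 2028, is outside that window, so Galor Isles is on standard time at UTC+05:00.
05:00 UTC + 5h = 10:00 local.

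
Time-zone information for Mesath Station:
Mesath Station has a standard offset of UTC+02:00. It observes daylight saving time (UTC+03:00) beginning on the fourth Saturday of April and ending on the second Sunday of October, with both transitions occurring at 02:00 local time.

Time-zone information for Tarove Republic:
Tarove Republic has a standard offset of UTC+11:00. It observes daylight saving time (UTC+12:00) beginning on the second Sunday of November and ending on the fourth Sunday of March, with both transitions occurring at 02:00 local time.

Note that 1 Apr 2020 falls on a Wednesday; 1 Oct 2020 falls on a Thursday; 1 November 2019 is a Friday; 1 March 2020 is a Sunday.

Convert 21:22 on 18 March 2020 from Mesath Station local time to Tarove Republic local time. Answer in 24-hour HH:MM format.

1 April 2020 is a Wednesday, so the first Saturday is April 4 and the fourth is April 25.
1 October 2020 is a Thursday, so the first Sunday is October 4 and the second is October 11.
18 March 2020 does not fall between 25 April and 11 October, so daylight saving is not in effect and Mesath Station is at UTC+02:00.
21:22 Mesath Station − 2h = 19:22 UTC.
1 November 2019 is a Friday, so the first Sunday is November 3 and the second is November 10.
1 March 2020 is a Sunday, so the first Sunday is March 1 and the fourth is March 22.
At the standard offset (UTC+11:00), 19:22 UTC + 11h = 06:22 Tarove Republic standard time (rolling into the next day, 19 March 2020).
The standard-time date in Tarove Republic, 19 March 2020, falls between 10 November 2019 and 22 March 2020, so daylight saving is in effect and Tarove Republic is at UTC+12:00.
19:22 UTC + 12h = 07:22 Tarove Republic (rolling into the next day, 19 March 2020).

07:22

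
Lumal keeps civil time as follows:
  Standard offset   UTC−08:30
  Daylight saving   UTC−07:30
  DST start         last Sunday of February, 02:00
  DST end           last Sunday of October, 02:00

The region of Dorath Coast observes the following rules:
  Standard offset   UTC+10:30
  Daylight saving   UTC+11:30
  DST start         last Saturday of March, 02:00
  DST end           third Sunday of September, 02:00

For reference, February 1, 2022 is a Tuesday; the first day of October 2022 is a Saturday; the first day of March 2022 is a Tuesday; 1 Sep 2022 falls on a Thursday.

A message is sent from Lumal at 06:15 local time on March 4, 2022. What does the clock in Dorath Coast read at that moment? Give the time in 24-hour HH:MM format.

1 February 2022 is a Tuesday, so Sundays fall on 6, 13, 20, 27; the last is February 27.
1 October 2022 is a Saturday, so Sundays fall on 2, 9, 16, 23, 30; the last is October 30.
March 4, 2022 lies within the daylight-saving period (27 February – 30 October), so Lumal is on daylight time, UTC−07:30.
06:15 Lumal + 7h30m = 13:45 UTC.
1 March 2022 is a Tuesday, so Saturdays fall on 5, 12, 19, 26; the last is March 26.
1 September 2022 is a Thursday, so the first Sunday is September 4 and the third is September 18.
At the standard offset (UTC+10:30), 13:45 UTC + 10h30m = 00:15 Dorath Coast standard time (rolling into the next day, 5 March 2022).
The standard-time date in Dorath Coast, March 5, 2022, does not fall between 26 March and 18 September, so daylight saving is not in effect and Dorath Coast is at UTC+10:30.
13:45 UTC + 10h30m = 00:15 Dorath Coast (rolling into the next day, 5 March 2022).

00:15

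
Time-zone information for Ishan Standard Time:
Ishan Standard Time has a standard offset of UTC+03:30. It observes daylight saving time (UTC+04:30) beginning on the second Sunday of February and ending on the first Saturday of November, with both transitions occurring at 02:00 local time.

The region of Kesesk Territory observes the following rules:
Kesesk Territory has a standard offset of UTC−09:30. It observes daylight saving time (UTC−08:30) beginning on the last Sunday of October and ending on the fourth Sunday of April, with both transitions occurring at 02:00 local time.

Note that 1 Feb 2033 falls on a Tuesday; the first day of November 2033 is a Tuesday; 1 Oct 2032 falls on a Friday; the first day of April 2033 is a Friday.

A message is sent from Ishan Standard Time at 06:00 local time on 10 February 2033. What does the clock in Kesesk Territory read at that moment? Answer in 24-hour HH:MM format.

18:00

1 February 2033 is a Tuesday, so the first Sunday is February 6 and the second is February 13.
1 November 2033 is a Tuesday, so the first Saturday is November 5.
10 February 2033 is outside the daylight-saving period (13 February – 5 November), so Ishan Standard Time is on standard time, UTC+03:30.
06:00 Ishan Standard Time − 3h30m = 02:30 UTC.
1 October 2032 is a Friday, so Sundays fall on 3, 10, 17, 24, 31; the last is October 31.
1 April 2033 is a Friday, so the first Sunday is April 3 and the fourth is April 24.
At the standard offset (UTC−09:30), 02:30 UTC − 9h30m = 17:00 Kesesk Territory standard time (rolling into the previous day, 9 February 2033).
The standard-time date in Kesesk Territory, 9 February 2033, falls between 31 October 2032 and 24 April 2033, so daylight saving is in effect and Kesesk Territory is at UTC−08:30.
02:30 UTC − 8h30m = 18:00 Kesesk Territory (rolling into the previous day, 9 February 2033).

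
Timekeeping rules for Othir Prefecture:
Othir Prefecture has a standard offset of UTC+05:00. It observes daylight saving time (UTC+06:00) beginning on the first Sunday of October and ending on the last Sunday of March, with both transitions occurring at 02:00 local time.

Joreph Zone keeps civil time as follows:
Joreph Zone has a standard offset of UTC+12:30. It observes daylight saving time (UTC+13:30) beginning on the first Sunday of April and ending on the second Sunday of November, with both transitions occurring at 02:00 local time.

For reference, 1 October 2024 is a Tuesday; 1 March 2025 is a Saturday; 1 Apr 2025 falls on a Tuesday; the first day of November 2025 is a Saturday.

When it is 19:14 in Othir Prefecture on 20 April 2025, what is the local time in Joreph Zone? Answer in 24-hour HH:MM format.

1 October 2024 is a Tuesday, so the first Sunday is October 6.
1 March 2025 is a Saturday, so Sundays fall on 2, 9, 16, 23, 30; the last is March 30.
20 April 2025 is outside the daylight-saving period (6 October 2024 – 30 March 2025), so Othir Prefecture is on standard time, UTC+05:00.
19:14 Othir Prefecture − 5h = 14:14 UTC.
1 April 2025 is a Tuesday, so the first Sunday is April 6.
1 November 2025 is a Saturday, so the first Sunday is November 2 and the second is November 9.
At the standard offset (UTC+12:30), 14:14 UTC + 12h30m = 02:44 Joreph Zone standard time (rolling into the next day, 21 April 2025).
The standard-time date in Joreph Zone, 21 April 2025, lies within the daylight-saving period (6 April – 9 November), so Joreph Zone is on daylight time, UTC+13:30.
14:14 UTC + 13h30m = 03:44 Joreph Zone (rolling into the next day, 21 April 2025).

03:44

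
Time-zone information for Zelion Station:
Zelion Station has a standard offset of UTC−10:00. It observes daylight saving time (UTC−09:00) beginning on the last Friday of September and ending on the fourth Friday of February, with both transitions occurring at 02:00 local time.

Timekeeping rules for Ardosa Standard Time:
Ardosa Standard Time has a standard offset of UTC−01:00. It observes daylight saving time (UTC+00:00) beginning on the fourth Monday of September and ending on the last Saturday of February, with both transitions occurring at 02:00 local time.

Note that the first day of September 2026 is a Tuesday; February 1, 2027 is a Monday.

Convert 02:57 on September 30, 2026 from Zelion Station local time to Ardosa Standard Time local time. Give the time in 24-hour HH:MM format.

11:57

1 September 2026 is a Tuesday, so Fridays fall on 4, 11, 18, 25; the last is September 25.
1 February 2027 is a Monday, so the first Friday is February 5 and the fourth is February 26.
Daylight saving runs 25 September 2026 – 26 February 2027; September 30, 2026 is inside that window, so Zelion Station is at UTC−09:00.
02:57 Zelion Station + 9h = 11:57 UTC.
1 September 2026 is a Tuesday, so the first Monday is September 7 and the fourth is September 28.
1 February 2027 is a Monday, so Saturdays fall on 6, 13, 20, 27; the last is February 27.
At the standard offset (UTC−01:00), 11:57 UTC − 1h = 10:57 Ardosa Standard Time standard time.
The standard-time date in Ardosa Standard Time, September 30, 2026, falls between 28 September 2026 and 27 February 2027, so daylight saving is in effect and Ardosa Standard Time is at UTC+00:00.
11:57 UTC + 0h = 11:57 Ardosa Standard Time.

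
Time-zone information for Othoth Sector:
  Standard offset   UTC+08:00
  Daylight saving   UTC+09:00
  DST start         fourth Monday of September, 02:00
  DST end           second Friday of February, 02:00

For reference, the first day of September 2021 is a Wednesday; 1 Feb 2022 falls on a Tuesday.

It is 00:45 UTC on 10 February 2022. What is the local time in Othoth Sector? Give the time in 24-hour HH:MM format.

09:45

1 September 2021 is a Wednesday, so the first Monday is September 6 and the fourth is September 27.
1 February 2022 is a Tuesday, so the first Friday is February 4 and the second is February 11.
At the standard offset (UTC+08:00), 00:45 UTC + 8h = 08:45 Othoth Sector standard time.
The standard-time date in Othoth Sector, 10 February 2022, lies within the daylight-saving period (27 September 2021 – 11 February 2022), so Othoth Sector is on daylight time, UTC+09:00.
00:45 UTC + 9h = 09:45 local.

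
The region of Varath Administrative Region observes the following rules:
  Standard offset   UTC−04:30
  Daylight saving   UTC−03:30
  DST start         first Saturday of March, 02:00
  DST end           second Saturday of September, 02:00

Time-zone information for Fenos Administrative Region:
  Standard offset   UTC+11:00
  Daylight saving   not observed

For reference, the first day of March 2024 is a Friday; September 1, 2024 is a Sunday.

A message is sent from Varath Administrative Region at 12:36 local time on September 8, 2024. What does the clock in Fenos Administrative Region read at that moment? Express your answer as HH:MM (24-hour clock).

1 March 2024 is a Friday, so the first Saturday is March 2.
1 September 2024 is a Sunday, so the first Saturday is September 7 and the second is September 14.
September 8, 2024 lies within the daylight-saving period (2 March – 14 September), so Varath Administrative Region is on daylight time, UTC−03:30.
12:36 Varath Administrative Region + 3h30m = 16:06 UTC.
Fenos Administrative Region has no daylight saving, so its offset is UTC+11:00 year-round.
16:06 UTC + 11h = 03:06 Fenos Administrative Region (rolling into the next day, 9 September 2024).

03:06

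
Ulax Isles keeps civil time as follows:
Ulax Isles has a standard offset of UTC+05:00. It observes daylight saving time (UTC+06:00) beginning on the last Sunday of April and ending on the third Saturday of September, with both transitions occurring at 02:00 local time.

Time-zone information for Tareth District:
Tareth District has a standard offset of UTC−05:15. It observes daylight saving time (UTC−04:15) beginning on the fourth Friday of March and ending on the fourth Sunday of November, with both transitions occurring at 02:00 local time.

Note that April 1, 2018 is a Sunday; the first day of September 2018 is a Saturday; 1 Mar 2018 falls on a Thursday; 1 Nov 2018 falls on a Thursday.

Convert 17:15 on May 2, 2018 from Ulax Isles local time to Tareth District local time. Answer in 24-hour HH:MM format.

1 April 2018 is a Sunday, so Sundays fall on 1, 8, 15, 22, 29; the last is April 29.
1 September 2018 is a Saturday, so the first Saturday is September 1 and the third is September 15.
May 2, 2018 lies within the daylight-saving period (29 April – 15 September), so Ulax Isles is on daylight time, UTC+06:00.
17:15 Ulax Isles − 6h = 11:15 UTC.
1 March 2018 is a Thursday, so the first Friday is March 2 and the fourth is March 23.
1 November 2018 is a Thursday, so the first Sunday is November 4 and the fourth is November 25.
At the standard offset (UTC−05:15), 11:15 UTC − 5h15m = 06:00 Tareth District standard time.
The standard-time date in Tareth District, May 2, 2018, falls between 23 March and 25 November, so daylight saving is in effect and Tareth District is at UTC−04:15.
11:15 UTC − 4h15m = 07:00 Tareth District.

07:00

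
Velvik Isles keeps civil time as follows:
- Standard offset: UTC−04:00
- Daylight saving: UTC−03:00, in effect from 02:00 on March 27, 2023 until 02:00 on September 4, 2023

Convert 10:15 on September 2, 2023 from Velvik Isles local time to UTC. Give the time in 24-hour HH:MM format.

September 2, 2023 lies within the daylight-saving period (27 March – 4 September), so Velvik Isles is on daylight time, UTC−03:00.
10:15 local + 3h = 13:15 UTC.

13:15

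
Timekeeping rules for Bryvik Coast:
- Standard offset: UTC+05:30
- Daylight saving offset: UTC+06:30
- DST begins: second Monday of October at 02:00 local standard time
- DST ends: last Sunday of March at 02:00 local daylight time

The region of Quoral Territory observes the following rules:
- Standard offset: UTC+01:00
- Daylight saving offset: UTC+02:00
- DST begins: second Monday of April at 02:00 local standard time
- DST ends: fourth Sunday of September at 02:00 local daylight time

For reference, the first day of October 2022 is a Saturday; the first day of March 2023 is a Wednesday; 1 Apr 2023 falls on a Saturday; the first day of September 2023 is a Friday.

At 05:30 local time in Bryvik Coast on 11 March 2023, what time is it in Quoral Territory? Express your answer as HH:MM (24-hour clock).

1 October 2022 is a Saturday, so the first Monday is October 3 and the second is October 10.
1 March 2023 is a Wednesday, so Sundays fall on 5, 12, 19, 26; the last is March 26.
Daylight saving runs 10 October 2022 – 26 March 2023; 11 March 2023 is inside that window, so Bryvik Coast is at UTC+06:30.
05:30 Bryvik Coast − 6h30m = 23:00 UTC (rolling into the previous day, 10 March 2023).
1 April 2023 is a Saturday, so the first Monday is April 3 and the second is April 10.
1 September 2023 is a Friday, so the first Sunday is September 3 and the fourth is September 24.
At the standard offset (UTC+01:00), 23:00 UTC + 1h = 00:00 Quoral Territory standard time (rolling into the next day, 11 March 2023).
The standard-time date in Quoral Territory, 11 March 2023, is outside the daylight-saving period (10 April – 24 September), so Quoral Territory is on standard time, UTC+01:00.
23:00 UTC + 1h = 00:00 Quoral Territory (rolling into the next day, 11 March 2023).

00:00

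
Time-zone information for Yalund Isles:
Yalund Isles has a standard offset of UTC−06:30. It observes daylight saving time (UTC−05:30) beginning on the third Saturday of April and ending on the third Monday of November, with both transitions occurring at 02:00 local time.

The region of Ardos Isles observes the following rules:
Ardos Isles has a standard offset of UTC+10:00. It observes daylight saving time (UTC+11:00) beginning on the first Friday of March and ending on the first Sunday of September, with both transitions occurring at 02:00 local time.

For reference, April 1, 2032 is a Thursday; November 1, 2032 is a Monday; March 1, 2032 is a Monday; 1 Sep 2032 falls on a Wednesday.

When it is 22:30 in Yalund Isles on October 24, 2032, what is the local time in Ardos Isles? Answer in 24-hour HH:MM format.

1 April 2032 is a Thursday, so the first Saturday is April 3 and the third is April 17.
1 November 2032 is a Monday, so the first Monday is November 1 and the third is November 15.
October 24, 2032 falls between 17 April and 15 November, so daylight saving is in effect and Yalund Isles is at UTC−05:30.
22:30 Yalund Isles + 5h30m = 04:00 UTC (rolling into the next day, 25 October 2032).
1 March 2032 is a Monday, so the first Friday is March 5.
1 September 2032 is a Wednesday, so the first Sunday is September 5.
At the standard offset (UTC+10:00), 04:00 UTC + 10h = 14:00 Ardos Isles standard time.
The standard-time date in Ardos Isles, October 25, 2032, does not fall between 5 March and 5 September, so daylight saving is not in effect and Ardos Isles is at UTC+10:00.
04:00 UTC + 10h = 14:00 Ardos Isles.

14:00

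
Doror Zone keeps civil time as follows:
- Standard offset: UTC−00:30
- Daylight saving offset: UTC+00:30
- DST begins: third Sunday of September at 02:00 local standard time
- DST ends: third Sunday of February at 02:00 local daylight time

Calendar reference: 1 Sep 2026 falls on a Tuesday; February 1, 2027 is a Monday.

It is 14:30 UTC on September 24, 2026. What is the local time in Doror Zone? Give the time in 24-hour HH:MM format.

15:00

1 September 2026 is a Tuesday, so the first Sunday is September 6 and the third is September 20.
1 February 2027 is a Monday, so the first Sunday is February 7 and the third is February 21.
At the standard offset (UTC−00:30), 14:30 UTC − 0h30m = 14:00 Doror Zone standard time.
The standard-time date in Doror Zone, September 24, 2026, falls between 20 September 2026 and 21 February 2027, so daylight saving is in effect and Doror Zone is at UTC+00:30.
14:30 UTC + 0h30m = 15:00 local.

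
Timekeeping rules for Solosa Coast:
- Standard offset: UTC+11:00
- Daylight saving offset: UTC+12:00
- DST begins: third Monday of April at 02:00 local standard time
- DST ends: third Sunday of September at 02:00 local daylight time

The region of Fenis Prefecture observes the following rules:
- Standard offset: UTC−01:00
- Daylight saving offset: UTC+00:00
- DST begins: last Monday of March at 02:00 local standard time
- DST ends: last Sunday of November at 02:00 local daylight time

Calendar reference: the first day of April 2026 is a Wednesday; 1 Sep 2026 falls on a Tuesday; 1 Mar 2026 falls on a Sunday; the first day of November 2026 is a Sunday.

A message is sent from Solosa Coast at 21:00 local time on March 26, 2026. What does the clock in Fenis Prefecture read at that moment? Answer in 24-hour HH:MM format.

1 April 2026 is a Wednesday, so the first Monday is April 6 and the third is April 20.
1 September 2026 is a Tuesday, so the first Sunday is September 6 and the third is September 20.
Daylight saving runs 20 April – 20 September; March 26, 2026 is outside that window, so Solosa Coast is on standard time at UTC+11:00.
21:00 Solosa Coast − 11h = 10:00 UTC.
1 March 2026 is a Sunday, so Mondays fall on 2, 9, 16, 23, 30; the last is March 30.
1 November 2026 is a Sunday, so Sundays fall on 1, 8, 15, 22, 29; the last is November 29.
At the standard offset (UTC−01:00), 10:00 UTC − 1h = 09:00 Fenis Prefecture standard time.
Daylight saving runs 30 March – 29 November; the standard-time date in Fenis Prefecture, March 26, 2026, is outside that window, so Fenis Prefecture is on standard time at UTC−01:00.
10:00 UTC − 1h = 09:00 Fenis Prefecture.

09:00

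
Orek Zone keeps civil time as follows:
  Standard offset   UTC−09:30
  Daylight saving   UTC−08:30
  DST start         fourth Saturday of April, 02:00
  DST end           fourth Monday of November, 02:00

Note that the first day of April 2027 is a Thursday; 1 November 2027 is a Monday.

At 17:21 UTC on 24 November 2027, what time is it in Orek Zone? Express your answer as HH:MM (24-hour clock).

07:51

1 April 2027 is a Thursday, so the first Saturday is April 3 and the fourth is April 24.
1 November 2027 is a Monday, so the first Monday is November 1 and the fourth is November 22.
At the standard offset (UTC−09:30), 17:21 UTC − 9h30m = 07:51 Orek Zone standard time.
The standard-time date in Orek Zone, 24 November 2027, is outside the daylight-saving period (24 April – 22 November), so Orek Zone is on standard time, UTC−09:30.
17:21 UTC − 9h30m = 07:51 local.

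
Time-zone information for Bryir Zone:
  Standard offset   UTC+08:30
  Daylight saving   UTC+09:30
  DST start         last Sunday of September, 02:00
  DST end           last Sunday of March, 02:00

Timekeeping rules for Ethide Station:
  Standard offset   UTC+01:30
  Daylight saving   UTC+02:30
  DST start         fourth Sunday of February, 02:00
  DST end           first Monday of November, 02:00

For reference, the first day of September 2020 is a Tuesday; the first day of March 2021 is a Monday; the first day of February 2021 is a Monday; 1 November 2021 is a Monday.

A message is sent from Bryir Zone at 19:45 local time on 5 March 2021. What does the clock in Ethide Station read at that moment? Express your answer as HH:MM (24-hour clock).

1 September 2020 is a Tuesday, so Sundays fall on 6, 13, 20, 27; the last is September 27.
1 March 2021 is a Monday, so Sundays fall on 7, 14, 21, 28; the last is March 28.
Daylight saving runs 27 September 2020 – 28 March 2021; 5 March 2021 is inside that window, so Bryir Zone is at UTC+09:30.
19:45 Bryir Zone − 9h30m = 10:15 UTC.
1 February 2021 is a Monday, so the first Sunday is February 7 and the fourth is February 28.
1 November 2021 is a Monday, so the first Monday is November 1.
At the standard offset (UTC+01:30), 10:15 UTC + 1h30m = 11:45 Ethide Station standard time.
The standard-time date in Ethide Station, 5 March 2021, lies within the daylight-saving period (28 February – 1 November), so Ethide Station is on daylight time, UTC+02:30.
10:15 UTC + 2h30m = 12:45 Ethide Station.

12:45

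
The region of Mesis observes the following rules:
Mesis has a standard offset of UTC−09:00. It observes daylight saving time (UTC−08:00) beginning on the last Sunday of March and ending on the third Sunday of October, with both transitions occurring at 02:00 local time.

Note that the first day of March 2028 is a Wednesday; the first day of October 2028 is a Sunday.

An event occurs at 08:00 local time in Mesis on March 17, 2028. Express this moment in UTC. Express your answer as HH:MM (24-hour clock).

17:00

1 March 2028 is a Wednesday, so Sundays fall on 5, 12, 19, 26; the last is March 26.
1 October 2028 is a Sunday, so the first Sunday is October 1 and the third is October 15.
March 17, 2028 does not fall between 26 March and 15 October, so daylight saving is not in effect and Mesis is at UTC−09:00.
08:00 local + 9h = 17:00 UTC.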